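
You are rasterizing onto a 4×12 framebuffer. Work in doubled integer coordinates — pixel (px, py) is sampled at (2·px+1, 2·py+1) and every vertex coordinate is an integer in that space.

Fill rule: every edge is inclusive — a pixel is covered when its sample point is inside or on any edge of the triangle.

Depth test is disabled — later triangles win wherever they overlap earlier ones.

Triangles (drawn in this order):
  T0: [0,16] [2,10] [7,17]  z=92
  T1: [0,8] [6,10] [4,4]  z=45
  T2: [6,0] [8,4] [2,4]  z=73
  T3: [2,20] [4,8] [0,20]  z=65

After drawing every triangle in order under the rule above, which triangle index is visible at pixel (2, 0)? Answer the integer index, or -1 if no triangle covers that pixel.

T0:
  2·area = 44
  edge (0, 16)→(2, 10): d=(2,-6) inclusive
  edge (2, 10)→(7, 17): d=(5,7) inclusive
  edge (7, 17)→(0, 16): d=(-7,-1) inclusive
    (2,0)@(5, 1): e=[0,-66,110] → ·  [on edge]
    (1,3)@(3, 7): e=[0,-22,66] → ·  [on edge]
    (0,6)@(1, 13): e=[0,22,22] → #  [on edge]
    (1,6)@(3, 13): e=[12,8,24] → #
    (2,6)@(5, 13): e=[24,-6,26] → ·
    (0,7)@(1, 15): e=[4,32,8] → #
    (2,7)@(5, 15): e=[28,4,12] → #
    (3,7)@(7, 15): e=[40,-10,14] → ·
    (0,8)@(1, 17): e=[8,42,-6] → ·
    (1,8)@(3, 17): e=[20,28,-4] → ·
    (2,8)@(5, 17): e=[32,14,-2] → ·
    (3,8)@(7, 17): e=[44,0,0] → #  [on edge]
  covered (6 px):
    · · · ·
    · · · ·
    · · · ·
    · · · ·
    · · · ·
    · · · ·
    # # · ·
    # # # ·
    · · · #
    · · · ·
    · · · ·
    · · · ·
T1:
  2·area = 32  (B↔C swapped to make it positive)
  edge (0, 8)→(4, 4): d=(4,-4) inclusive
  edge (4, 4)→(6, 10): d=(2,6) inclusive
  edge (6, 10)→(0, 8): d=(-6,-2) inclusive
    (1,0)@(3, 1): e=[-16,0,48] → ·  [on edge]
    (3,0)@(7, 1): e=[0,-24,56] → ·  [on edge]
    (2,1)@(5, 3): e=[0,-8,40] → ·  [on edge]
    (1,2)@(3, 5): e=[0,8,24] → #  [on edge]
    (2,2)@(5, 5): e=[8,-4,28] → ·
    (0,3)@(1, 7): e=[0,24,8] → #  [on edge]
    (2,3)@(5, 7): e=[16,0,16] → #  [on edge]
    (3,3)@(7, 7): e=[24,-12,20] → ·
    (0,4)@(1, 9): e=[8,28,-4] → ·
    (1,4)@(3, 9): e=[16,16,0] → #  [on edge]
    (3,4)@(7, 9): e=[32,-8,8] → ·
    (1,5)@(3, 11): e=[24,20,-12] → ·
    (3,6)@(7, 13): e=[48,0,-16] → ·  [on edge]
  covered (6 px):
    · · · ·
    · · · ·
    · # · ·
    # # # ·
    · # # ·
    · · · ·
    · · · ·
    · · · ·
    · · · ·
    · · · ·
    · · · ·
    · · · ·
T2:
  2·area = 24
  edge (6, 0)→(8, 4): d=(2,4) inclusive
  edge (8, 4)→(2, 4): d=(-6,0) inclusive
  edge (2, 4)→(6, 0): d=(4,-4) inclusive
    (2,0)@(5, 1): e=[6,18,0] → #  [on edge]
    (3,0)@(7, 1): e=[-2,18,8] → ·
    (1,1)@(3, 3): e=[18,6,0] → #  [on edge]
    (3,1)@(7, 3): e=[2,6,16] → #
    (0,2)@(1, 5): e=[30,-6,0] → ·  [on edge]
    (1,2)@(3, 5): e=[22,-6,8] → ·
    (2,2)@(5, 5): e=[14,-6,16] → ·
    (3,2)@(7, 5): e=[6,-6,24] → ·
  covered (4 px):
    · · # ·
    · # # #
    · · · ·
    · · · ·
    · · · ·
    · · · ·
    · · · ·
    · · · ·
    · · · ·
    · · · ·
    · · · ·
    · · · ·
T3:
  2·area = 24  (B↔C swapped to make it positive)
  edge (2, 20)→(0, 20): d=(-2,0) inclusive
  edge (0, 20)→(4, 8): d=(4,-12) inclusive
  edge (4, 8)→(2, 20): d=(-2,12) inclusive
    (2,2)@(5, 5): e=[30,0,-6] → ·  [on edge]
    (1,5)@(3, 11): e=[18,0,6] → #  [on edge]
    (2,5)@(5, 11): e=[18,24,-18] → ·
    (1,6)@(3, 13): e=[14,8,2] → #
    (2,6)@(5, 13): e=[14,32,-22] → ·
    (1,7)@(3, 15): e=[10,16,-2] → ·
    (0,8)@(1, 17): e=[6,0,18] → #  [on edge]
    (1,8)@(3, 17): e=[6,24,-6] → ·
    (0,9)@(1, 19): e=[2,8,14] → #
    (1,9)@(3, 19): e=[2,32,-10] → ·
    (0,10)@(1, 21): e=[-2,16,10] → ·
  covered (4 px):
    · · · ·
    · · · ·
    · · · ·
    · · · ·
    · · · ·
    · # · ·
    · # · ·
    · · · ·
    # · · ·
    # · · ·
    · · · ·
    · · · ·

Z-buffer (winner per pixel, '.' = empty):
  . . 2 .
  . 2 2 2
  . 1 . .
  1 1 1 .
  . 1 1 .
  . 3 . .
  0 3 . .
  0 0 0 .
  3 . . 0
  3 . . .
  . . . .
  . . . .

Result: 2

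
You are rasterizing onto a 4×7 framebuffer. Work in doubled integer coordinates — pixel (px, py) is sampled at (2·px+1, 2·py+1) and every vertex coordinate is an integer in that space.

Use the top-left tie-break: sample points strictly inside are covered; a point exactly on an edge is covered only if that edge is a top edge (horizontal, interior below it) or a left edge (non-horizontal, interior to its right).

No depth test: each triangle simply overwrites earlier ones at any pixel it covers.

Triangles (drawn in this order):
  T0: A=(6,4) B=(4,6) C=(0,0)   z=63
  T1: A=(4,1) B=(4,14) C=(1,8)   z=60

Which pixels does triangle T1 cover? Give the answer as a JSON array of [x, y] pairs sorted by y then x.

T0:
  2·area = 20
  edge (6, 4)→(4, 6): d=(-2,2) right/bottom  bias=-1
  edge (4, 6)→(0, 0): d=(-4,-6) top-left  bias=+0
  edge (0, 0)→(6, 4): d=(6,4) right/bottom  bias=-1
    (0,0)@(1, 1): e=[16,2,2] → █
    (1,0)@(3, 1): e=[12,14,-6] → ·
    (0,1)@(1, 3): e=[12,-6,14] → ·
    (1,1)@(3, 3): e=[8,6,6] → █
    (2,1)@(5, 3): e=[4,18,-2] → ·
    (3,1)@(7, 3): e=[0,30,-10] → ·  [on edge]
    (1,2)@(3, 5): e=[4,-2,18] → ·
    (2,2)@(5, 5): e=[0,10,10] → ·  [on edge]
    (1,3)@(3, 7): e=[0,-10,30] → ·  [on edge]
    (0,4)@(1, 9): e=[0,-30,50] → ·  [on edge]
  covered (2 px):
    █ · · ·
    · █ · ·
    · · · ·
    · · · ·
    · · · ·
    · · · ·
    · · · ·
T1:
  2·area = 39
  edge (4, 1)→(4, 14): d=(0,13) right/bottom  bias=-1
  edge (4, 14)→(1, 8): d=(-3,-6) top-left  bias=+0
  edge (1, 8)→(4, 1): d=(3,-7) top-left  bias=+0
    (1,2)@(3, 5): e=[13,21,5] → █
    (2,2)@(5, 5): e=[-13,33,19] → ·
    (1,3)@(3, 7): e=[13,15,11] → █
    (2,3)@(5, 7): e=[-13,27,25] → ·
    (1,4)@(3, 9): e=[13,9,17] → █
    (2,4)@(5, 9): e=[-13,21,31] → ·
    (1,5)@(3, 11): e=[13,3,23] → █
    (2,5)@(5, 11): e=[-13,15,37] → ·
    (1,6)@(3, 13): e=[13,-3,29] → ·
  covered (4 px):
    · · · ·
    · · · ·
    · █ · ·
    · █ · ·
    · █ · ·
    · █ · ·
    · · · ·

Result: [[1,2],[1,3],[1,4],[1,5]]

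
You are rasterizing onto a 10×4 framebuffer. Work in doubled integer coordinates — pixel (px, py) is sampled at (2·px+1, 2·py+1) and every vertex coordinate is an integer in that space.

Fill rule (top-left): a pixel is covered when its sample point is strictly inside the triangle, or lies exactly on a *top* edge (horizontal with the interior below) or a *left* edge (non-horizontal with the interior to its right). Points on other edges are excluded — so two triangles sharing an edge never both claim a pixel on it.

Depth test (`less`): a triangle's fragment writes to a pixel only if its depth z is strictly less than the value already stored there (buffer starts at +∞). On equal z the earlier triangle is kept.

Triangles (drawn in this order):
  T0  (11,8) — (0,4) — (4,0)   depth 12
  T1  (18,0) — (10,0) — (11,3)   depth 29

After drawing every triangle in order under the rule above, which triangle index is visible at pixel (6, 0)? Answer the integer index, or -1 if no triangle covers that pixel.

T0:
  2·area = 60
  edge (11, 8)→(0, 4): d=(-11,-4) top-left  bias=+0
  edge (0, 4)→(4, 0): d=(4,-4) top-left  bias=+0
  edge (4, 0)→(11, 8): d=(7,8) right/bottom  bias=-1
    (1,0)@(3, 1): e=[45,0,15] → █  [on edge]
    (2,0)@(5, 1): e=[53,8,-1] → ·
    (0,1)@(1, 3): e=[15,0,45] → █  [on edge]
    (2,1)@(5, 3): e=[31,16,13] → █
    (3,1)@(7, 3): e=[39,24,-3] → ·
    (0,2)@(1, 5): e=[-7,8,59] → ·
    (1,2)@(3, 5): e=[1,16,43] → █
    (3,2)@(7, 5): e=[17,32,11] → █
    (4,2)@(9, 5): e=[25,40,-5] → ·
    (1,3)@(3, 7): e=[-21,24,57] → ·
    (2,3)@(5, 7): e=[-13,32,41] → ·
    (3,3)@(7, 7): e=[-5,40,25] → ·
  covered (8 px):
    · █ · · · · · · · ·
    █ █ █ · · · · · · ·
    · █ █ █ · · · · · ·
    · · · · █ · · · · ·
T1:
  2·area = 24  (B↔C swapped to make it positive)
  edge (18, 0)→(11, 3): d=(-7,3) right/bottom  bias=-1
  edge (11, 3)→(10, 0): d=(-1,-3) top-left  bias=+0
  edge (10, 0)→(18, 0): d=(8,0) top-left  bias=+0
    (5,0)@(11, 1): e=[14,2,8] → █
    (6,0)@(13, 1): e=[8,8,8] → █
    (7,0)@(15, 1): e=[2,14,8] → █
    (8,0)@(17, 1): e=[-4,20,8] → ·
    (5,1)@(11, 3): e=[0,0,24] → ·  [on edge]
    (6,1)@(13, 3): e=[-6,6,24] → ·
    (7,1)@(15, 3): e=[-12,12,24] → ·
  covered (3 px):
    · · · · · █ █ █ · ·
    · · · · · · · · · ·
    · · · · · · · · · ·
    · · · · · · · · · ·

Z-buffer (winner per pixel, '.' = empty):
  . 0 . . . 1 1 1 . .
  0 0 0 . . . . . . .
  . 0 0 0 . . . . . .
  . . . . 0 . . . . .

Result: 1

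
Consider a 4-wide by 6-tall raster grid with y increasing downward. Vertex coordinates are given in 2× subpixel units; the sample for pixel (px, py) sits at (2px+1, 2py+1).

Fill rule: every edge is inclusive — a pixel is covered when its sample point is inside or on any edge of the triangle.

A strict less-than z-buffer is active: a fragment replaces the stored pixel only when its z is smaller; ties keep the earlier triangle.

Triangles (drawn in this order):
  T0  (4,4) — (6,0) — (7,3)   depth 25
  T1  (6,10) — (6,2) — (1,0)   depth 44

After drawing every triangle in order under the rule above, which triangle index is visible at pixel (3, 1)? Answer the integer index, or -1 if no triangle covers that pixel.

T0:
  2·area = 10
  edge (4, 4)→(6, 0): d=(2,-4) inclusive
  edge (6, 0)→(7, 3): d=(1,3) inclusive
  edge (7, 3)→(4, 4): d=(-3,1) inclusive
    (2,1)@(5, 3): e=[2,6,2] → #
    (3,1)@(7, 3): e=[10,0,0] → #  [on edge]
    (0,2)@(1, 5): e=[-10,20,0] → ·  [on edge]
    (2,2)@(5, 5): e=[6,8,-4] → ·
    (3,2)@(7, 5): e=[14,2,-6] → ·
  covered (2 px):
    · · · ·
    · · # #
    · · · ·
    · · · ·
    · · · ·
    · · · ·
T1:
  2·area = 40  (B↔C swapped to make it positive)
  edge (6, 10)→(1, 0): d=(-5,-10) inclusive
  edge (1, 0)→(6, 2): d=(5,2) inclusive
  edge (6, 2)→(6, 10): d=(0,8) inclusive
    (1,0)@(3, 1): e=[15,1,24] → #
    (2,0)@(5, 1): e=[35,-3,8] → ·
    (1,1)@(3, 3): e=[5,11,24] → #
    (2,1)@(5, 3): e=[25,7,8] → #
    (3,1)@(7, 3): e=[45,3,-8] → ·
    (1,2)@(3, 5): e=[-5,21,24] → ·
    (2,2)@(5, 5): e=[15,17,8] → #
    (3,2)@(7, 5): e=[35,13,-8] → ·
    (2,3)@(5, 7): e=[5,27,8] → #
    (3,3)@(7, 7): e=[25,23,-8] → ·
    (2,4)@(5, 9): e=[-5,37,8] → ·
  covered (5 px):
    · # · ·
    · # # ·
    · · # ·
    · · # ·
    · · · ·
    · · · ·

Z-buffer (winner per pixel, '.' = empty):
  . 1 . .
  . 1 0 0
  . . 1 .
  . . 1 .
  . . . .
  . . . .

Final: 0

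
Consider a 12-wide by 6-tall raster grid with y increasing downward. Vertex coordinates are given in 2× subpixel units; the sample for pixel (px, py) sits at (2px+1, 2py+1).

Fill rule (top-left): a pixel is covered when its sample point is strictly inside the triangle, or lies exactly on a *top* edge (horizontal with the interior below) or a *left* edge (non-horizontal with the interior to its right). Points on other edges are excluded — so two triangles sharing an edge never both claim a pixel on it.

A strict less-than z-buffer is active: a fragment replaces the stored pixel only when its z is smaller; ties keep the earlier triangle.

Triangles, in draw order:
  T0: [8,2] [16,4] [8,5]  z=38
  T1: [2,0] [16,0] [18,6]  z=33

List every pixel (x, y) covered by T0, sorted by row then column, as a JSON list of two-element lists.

T0:
  2·area = 24
  edge (8, 2)→(16, 4): d=(8,2) right/bottom  bias=-1
  edge (16, 4)→(8, 5): d=(-8,1) right/bottom  bias=-1
  edge (8, 5)→(8, 2): d=(0,-3) top-left  bias=+0
    (4,1)@(9, 3): e=[6,15,3] → █
    (5,1)@(11, 3): e=[2,13,9] → █
    (6,1)@(13, 3): e=[-2,11,15] → ·
    (4,2)@(9, 5): e=[22,-1,3] → ·
    (5,2)@(11, 5): e=[18,-3,9] → ·
  covered (2 px):
    · · · · · · · · · · · ·
    · · · · █ █ · · · · · ·
    · · · · · · · · · · · ·
    · · · · · · · · · · · ·
    · · · · · · · · · · · ·
    · · · · · · · · · · · ·
T1:
  2·area = 84
  edge (2, 0)→(16, 0): d=(14,0) top-left  bias=+0
  edge (16, 0)→(18, 6): d=(2,6) right/bottom  bias=-1
  edge (18, 6)→(2, 0): d=(-16,-6) top-left  bias=+0
    (2,0)@(5, 1): e=[14,68,2] → █
    (3,0)@(7, 1): e=[14,56,14] → █
    (4,0)@(9, 1): e=[14,44,26] → █
    (5,0)@(11, 1): e=[14,32,38] → █
    (6,0)@(13, 1): e=[14,20,50] → █
    (7,0)@(15, 1): e=[14,8,62] → █
    (8,0)@(17, 1): e=[14,-4,74] → ·
    (2,1)@(5, 3): e=[42,72,-30] → ·
    (3,1)@(7, 3): e=[42,60,-18] → ·
    (4,1)@(9, 3): e=[42,48,-6] → ·
    (5,1)@(11, 3): e=[42,36,6] → █
    (8,1)@(17, 3): e=[42,0,42] → ·  [on edge]
    (9,4)@(19, 9): e=[126,0,-42] → ·  [on edge]
  covered (10 px):
    · · █ █ █ █ █ █ · · · ·
    · · · · · █ █ █ · · · ·
    · · · · · · · · █ · · ·
    · · · · · · · · · · · ·
    · · · · · · · · · · · ·
    · · · · · · · · · · · ·

Result: [[4,1],[5,1]]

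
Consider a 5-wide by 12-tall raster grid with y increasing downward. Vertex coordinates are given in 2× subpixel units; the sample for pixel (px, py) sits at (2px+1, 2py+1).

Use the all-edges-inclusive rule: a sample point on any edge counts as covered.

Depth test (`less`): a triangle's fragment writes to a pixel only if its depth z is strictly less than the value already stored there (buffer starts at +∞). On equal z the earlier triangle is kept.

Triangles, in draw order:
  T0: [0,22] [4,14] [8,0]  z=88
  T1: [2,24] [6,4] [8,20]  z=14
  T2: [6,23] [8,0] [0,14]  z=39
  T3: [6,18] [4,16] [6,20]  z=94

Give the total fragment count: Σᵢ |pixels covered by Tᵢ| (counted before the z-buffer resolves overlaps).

T0:
  2·area = 24  (B↔C swapped to make it positive)
  edge (0, 22)→(8, 0): d=(8,-22) inclusive
  edge (8, 0)→(4, 14): d=(-4,14) inclusive
  edge (4, 14)→(0, 22): d=(-4,8) inclusive
    (3,1)@(7, 3): e=[2,2,20] → █
    (4,1)@(9, 3): e=[46,-26,4] → ·
    (3,2)@(7, 5): e=[18,-6,12] → ·
    (2,4)@(5, 9): e=[6,6,12] → █
    (3,4)@(7, 9): e=[50,-22,-4] → ·
    (2,5)@(5, 11): e=[22,-2,4] → ·
    (1,7)@(3, 15): e=[10,10,4] → █
    (2,7)@(5, 15): e=[54,-18,-12] → ·
    (1,8)@(3, 17): e=[26,2,-4] → ·
  covered (3 px):
    · · · · ·
    · · · █ ·
    · · · · ·
    · · · · ·
    · · █ · ·
    · · · · ·
    · · · · ·
    · █ · · ·
    · · · · ·
    · · · · ·
    · · · · ·
    · · · · ·
T1:
  2·area = 104
  edge (2, 24)→(6, 4): d=(4,-20) inclusive
  edge (6, 4)→(8, 20): d=(2,16) inclusive
  edge (8, 20)→(2, 24): d=(-6,4) inclusive
    (2,4)@(5, 9): e=[0,26,78] → █  [on edge]
    (3,4)@(7, 9): e=[40,-6,70] → ·
    (2,5)@(5, 11): e=[8,30,66] → █
    (3,5)@(7, 11): e=[48,-2,58] → ·
    (2,6)@(5, 13): e=[16,34,54] → █
    (3,6)@(7, 13): e=[56,2,46] → █
    (4,6)@(9, 13): e=[96,-30,38] → ·
    (2,7)@(5, 15): e=[24,38,42] → █
    (4,7)@(9, 15): e=[104,-26,26] → ·
    (2,8)@(5, 17): e=[32,42,30] → █
    (4,8)@(9, 17): e=[112,-22,14] → ·
    (1,9)@(3, 19): e=[0,78,26] → █  [on edge]
  covered (14 px):
    · · · · ·
    · · · · ·
    · · · · ·
    · · · · ·
    · · █ · ·
    · · █ · ·
    · · █ █ ·
    · · █ █ ·
    · · █ █ ·
    · █ █ █ ·
    · █ █ · ·
    · █ · · ·
T2:
  2·area = 156  (B↔C swapped to make it positive)
  edge (6, 23)→(0, 14): d=(-6,-9) inclusive
  edge (0, 14)→(8, 0): d=(8,-14) inclusive
  edge (8, 0)→(6, 23): d=(-2,23) inclusive
    (3,1)@(7, 3): e=[129,10,17] → █
    (4,1)@(9, 3): e=[147,38,-29] → ·
    (3,2)@(7, 5): e=[117,26,13] → █
    (4,2)@(9, 5): e=[135,54,-33] → ·
    (2,3)@(5, 7): e=[87,14,55] → █
    (4,3)@(9, 7): e=[123,70,-37] → ·
    (1,4)@(3, 9): e=[57,2,97] → █
    (4,4)@(9, 9): e=[111,86,-41] → ·
    (1,5)@(3, 11): e=[45,18,93] → █
    (4,5)@(9, 11): e=[99,102,-45] → ·
    (0,6)@(1, 13): e=[15,6,135] → █
    (3,6)@(7, 13): e=[69,90,-3] → ·
  covered (20 px):
    · · · · ·
    · · · █ ·
    · · · █ ·
    · · █ █ ·
    · █ █ █ ·
    · █ █ █ ·
    █ █ █ · ·
    █ █ █ · ·
    · █ █ · ·
    · · █ · ·
    · · █ · ·
    · · · · ·
T3:
  2·area = 4  (B↔C swapped to make it positive)
  edge (6, 18)→(6, 20): d=(0,2) inclusive
  edge (6, 20)→(4, 16): d=(-2,-4) inclusive
  edge (4, 16)→(6, 18): d=(2,2) inclusive
    (0,6)@(1, 13): e=[10,-6,0] → ·  [on edge]
    (1,7)@(3, 15): e=[6,-2,0] → ·  [on edge]
    (2,8)@(5, 17): e=[2,2,0] → █  [on edge]
    (3,8)@(7, 17): e=[-2,10,-4] → ·
    (2,9)@(5, 19): e=[2,-2,4] → ·
    (3,9)@(7, 19): e=[-2,6,0] → ·  [on edge]
    (4,10)@(9, 21): e=[-6,10,0] → ·  [on edge]
  covered (1 px):
    · · · · ·
    · · · · ·
    · · · · ·
    · · · · ·
    · · · · ·
    · · · · ·
    · · · · ·
    · · · · ·
    · · █ · ·
    · · · · ·
    · · · · ·
    · · · · ·

Result: 38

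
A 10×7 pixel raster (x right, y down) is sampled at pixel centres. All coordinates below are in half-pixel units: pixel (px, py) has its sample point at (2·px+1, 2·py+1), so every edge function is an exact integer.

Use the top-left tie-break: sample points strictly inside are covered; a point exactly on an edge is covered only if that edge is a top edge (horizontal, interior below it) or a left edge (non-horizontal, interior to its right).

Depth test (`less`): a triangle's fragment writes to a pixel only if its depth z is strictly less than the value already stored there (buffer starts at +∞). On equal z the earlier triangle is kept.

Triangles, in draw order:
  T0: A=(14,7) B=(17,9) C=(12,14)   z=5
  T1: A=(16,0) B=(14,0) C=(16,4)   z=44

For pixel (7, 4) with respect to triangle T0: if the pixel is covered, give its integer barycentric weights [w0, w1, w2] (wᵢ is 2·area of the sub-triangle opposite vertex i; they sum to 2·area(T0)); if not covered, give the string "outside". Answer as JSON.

T0:
  2·area = 25
  edge (14, 7)→(17, 9): d=(3,2) right/bottom  bias=-1
  edge (17, 9)→(12, 14): d=(-5,5) right/bottom  bias=-1
  edge (12, 14)→(14, 7): d=(2,-7) top-left  bias=+0
    (2,0)@(5, 1): e=[0,100,-75] → ·  [on edge]
    (5,2)@(11, 5): e=[0,50,-25] → ·  [on edge]
    (9,3)@(19, 7): e=[-10,0,35] → ·  [on edge]
    (7,4)@(15, 9): e=[4,10,11] → █
    (8,4)@(17, 9): e=[0,0,25] → ·  [on edge]
    (6,5)@(13, 11): e=[14,10,1] → █
    (7,5)@(15, 11): e=[10,0,15] → ·  [on edge]
    (6,6)@(13, 13): e=[20,0,5] → ·  [on edge]
  covered (2 px):
    · · · · · · · · · ·
    · · · · · · · · · ·
    · · · · · · · · · ·
    · · · · · · · · · ·
    · · · · · · · █ · ·
    · · · · · · █ · · ·
    · · · · · · · · · ·
T1:
  2·area = 8  (B↔C swapped to make it positive)
  edge (16, 0)→(16, 4): d=(0,4) right/bottom  bias=-1
  edge (16, 4)→(14, 0): d=(-2,-4) top-left  bias=+0
  edge (14, 0)→(16, 0): d=(2,0) top-left  bias=+0
    (7,0)@(15, 1): e=[4,2,2] → █
    (8,0)@(17, 1): e=[-4,10,2] → ·
    (7,1)@(15, 3): e=[4,-2,6] → ·
  covered (1 px):
    · · · · · · · █ · ·
    · · · · · · · · · ·
    · · · · · · · · · ·
    · · · · · · · · · ·
    · · · · · · · · · ·
    · · · · · · · · · ·
    · · · · · · · · · ·

Answer: [10,11,4]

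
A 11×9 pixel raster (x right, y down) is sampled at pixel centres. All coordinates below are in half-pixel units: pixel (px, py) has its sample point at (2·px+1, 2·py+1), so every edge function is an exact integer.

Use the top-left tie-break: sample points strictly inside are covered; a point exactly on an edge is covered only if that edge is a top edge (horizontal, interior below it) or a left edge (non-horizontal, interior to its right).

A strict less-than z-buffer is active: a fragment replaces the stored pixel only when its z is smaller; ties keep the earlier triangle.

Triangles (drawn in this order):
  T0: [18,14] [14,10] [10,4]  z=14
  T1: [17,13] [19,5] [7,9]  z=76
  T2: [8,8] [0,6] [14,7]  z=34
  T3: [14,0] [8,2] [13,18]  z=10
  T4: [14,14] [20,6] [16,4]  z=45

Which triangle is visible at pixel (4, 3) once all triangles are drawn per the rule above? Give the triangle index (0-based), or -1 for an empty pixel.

T0:
  2·area = 8
  edge (18, 14)→(14, 10): d=(-4,-4) top-left  bias=+0
  edge (14, 10)→(10, 4): d=(-4,-6) top-left  bias=+0
  edge (10, 4)→(18, 14): d=(8,10) right/bottom  bias=-1
    (2,0)@(5, 1): e=[0,-18,26] → ·  [on edge]
    (3,1)@(7, 3): e=[0,-14,22] → ·  [on edge]
    (4,2)@(9, 5): e=[0,-10,18] → ·  [on edge]
    (5,3)@(11, 7): e=[0,-6,14] → ·  [on edge]
    (6,4)@(13, 9): e=[0,-2,10] → ·  [on edge]
    (7,5)@(15, 11): e=[0,2,6] → #  [on edge]
    (8,5)@(17, 11): e=[8,14,-14] → ·
    (7,6)@(15, 13): e=[-8,-6,22] → ·
    (8,6)@(17, 13): e=[0,6,2] → #  [on edge]
    (9,6)@(19, 13): e=[8,18,-18] → ·
    (8,7)@(17, 15): e=[-8,-2,18] → ·
    (9,7)@(19, 15): e=[0,10,-2] → ·  [on edge]
    (10,8)@(21, 17): e=[0,14,-6] → ·  [on edge]
  covered (2 px):
    · · · · · · · · · · ·
    · · · · · · · · · · ·
    · · · · · · · · · · ·
    · · · · · · · · · · ·
    · · · · · · · · · · ·
    · · · · · · · # · · ·
    · · · · · · · · # · ·
    · · · · · · · · · · ·
    · · · · · · · · · · ·
T1:
  2·area = 88  (B↔C swapped to make it positive)
  edge (17, 13)→(7, 9): d=(-10,-4) top-left  bias=+0
  edge (7, 9)→(19, 5): d=(12,-4) top-left  bias=+0
  edge (19, 5)→(17, 13): d=(-2,8) right/bottom  bias=-1
    (9,2)@(19, 5): e=[88,0,0] → ·  [on edge]
    (6,3)@(13, 7): e=[44,0,44] → #  [on edge]
    (7,3)@(15, 7): e=[52,8,28] → #
    (8,3)@(17, 7): e=[60,16,12] → #
    (9,3)@(19, 7): e=[68,24,-4] → ·
    (3,4)@(7, 9): e=[0,0,88] → #  [on edge]
    (4,4)@(9, 9): e=[8,8,72] → #
    (5,4)@(11, 9): e=[16,16,56] → #
    (9,4)@(19, 9): e=[48,48,-8] → ·
    (0,5)@(1, 11): e=[-44,0,132] → ·  [on edge]
    (3,5)@(7, 11): e=[-20,24,84] → ·
    (4,5)@(9, 11): e=[-12,32,68] → ·
    (8,6)@(17, 13): e=[0,88,0] → ·  [on edge]
  covered (12 px):
    · · · · · · · · · · ·
    · · · · · · · · · · ·
    · · · · · · · · · · ·
    · · · · · · # # # · ·
    · · · # # # # # # · ·
    · · · · · · # # # · ·
    · · · · · · · · · · ·
    · · · · · · · · · · ·
    · · · · · · · · · · ·
T2:
  2·area = 20
  edge (8, 8)→(0, 6): d=(-8,-2) top-left  bias=+0
  edge (0, 6)→(14, 7): d=(14,1) right/bottom  bias=-1
  edge (14, 7)→(8, 8): d=(-6,1) right/bottom  bias=-1
    (2,3)@(5, 7): e=[2,9,9] → #
    (3,3)@(7, 7): e=[6,7,7] → #
    (4,3)@(9, 7): e=[10,5,5] → #
    (5,3)@(11, 7): e=[14,3,3] → #
    (6,3)@(13, 7): e=[18,1,1] → #
    (7,3)@(15, 7): e=[22,-1,-1] → ·
    (2,4)@(5, 9): e=[-14,37,-3] → ·
    (3,4)@(7, 9): e=[-10,35,-5] → ·
    (4,4)@(9, 9): e=[-6,33,-7] → ·
    (5,4)@(11, 9): e=[-2,31,-9] → ·
    (6,4)@(13, 9): e=[2,29,-11] → ·
  covered (5 px):
    · · · · · · · · · · ·
    · · · · · · · · · · ·
    · · · · · · · · · · ·
    · · # # # # # · · · ·
    · · · · · · · · · · ·
    · · · · · · · · · · ·
    · · · · · · · · · · ·
    · · · · · · · · · · ·
    · · · · · · · · · · ·
T3:
  2·area = 106  (B↔C swapped to make it positive)
  edge (14, 0)→(13, 18): d=(-1,18) right/bottom  bias=-1
  edge (13, 18)→(8, 2): d=(-5,-16) top-left  bias=+0
  edge (8, 2)→(14, 0): d=(6,-2) top-left  bias=+0
    (5,0)@(11, 1): e=[53,53,0] → #  [on edge]
    (6,0)@(13, 1): e=[17,85,4] → #
    (7,0)@(15, 1): e=[-19,117,8] → ·
    (2,1)@(5, 3): e=[159,-53,0] → ·  [on edge]
    (4,1)@(9, 3): e=[87,11,8] → #
    (7,1)@(15, 3): e=[-21,107,20] → ·
    (4,2)@(9, 5): e=[85,1,20] → #
    (7,2)@(15, 5): e=[-23,97,32] → ·
    (4,3)@(9, 7): e=[83,-9,32] → ·
    (5,3)@(11, 7): e=[47,23,36] → #
    (7,3)@(15, 7): e=[-25,87,44] → ·
    (5,4)@(11, 9): e=[45,13,48] → #
  covered (17 px):
    · · · · · # # · · · ·
    · · · · # # # · · · ·
    · · · · # # # · · · ·
    · · · · · # # · · · ·
    · · · · · # # · · · ·
    · · · · · # # · · · ·
    · · · · · · # · · · ·
    · · · · · · # · · · ·
    · · · · · · # · · · ·
T4:
  2·area = 44  (B↔C swapped to make it positive)
  edge (14, 14)→(16, 4): d=(2,-10) top-left  bias=+0
  edge (16, 4)→(20, 6): d=(4,2) right/bottom  bias=-1
  edge (20, 6)→(14, 14): d=(-6,8) right/bottom  bias=-1
    (8,2)@(17, 5): e=[12,2,30] → #
    (9,2)@(19, 5): e=[32,-2,14] → ·
    (8,3)@(17, 7): e=[16,10,18] → #
    (9,3)@(19, 7): e=[36,6,2] → #
    (10,3)@(21, 7): e=[56,2,-14] → ·
    (7,4)@(15, 9): e=[0,22,22] → #  [on edge]
    (9,4)@(19, 9): e=[40,14,-10] → ·
    (7,5)@(15, 11): e=[4,30,10] → #
    (8,5)@(17, 11): e=[24,26,-6] → ·
    (7,6)@(15, 13): e=[8,38,-2] → ·
  covered (6 px):
    · · · · · · · · · · ·
    · · · · · · · · · · ·
    · · · · · · · · # · ·
    · · · · · · · · # # ·
    · · · · · · · # # · ·
    · · · · · · · # · · ·
    · · · · · · · · · · ·
    · · · · · · · · · · ·
    · · · · · · · · · · ·

Z-buffer (winner per pixel, '.' = empty):
  . . . . . 3 3 . . . .
  . . . . 3 3 3 . . . .
  . . . . 3 3 3 . 4 . .
  . . 2 2 2 3 3 1 4 4 .
  . . . 1 1 3 3 4 4 . .
  . . . . . 3 3 0 1 . .
  . . . . . . 3 . 0 . .
  . . . . . . 3 . . . .
  . . . . . . 3 . . . .

Final: 2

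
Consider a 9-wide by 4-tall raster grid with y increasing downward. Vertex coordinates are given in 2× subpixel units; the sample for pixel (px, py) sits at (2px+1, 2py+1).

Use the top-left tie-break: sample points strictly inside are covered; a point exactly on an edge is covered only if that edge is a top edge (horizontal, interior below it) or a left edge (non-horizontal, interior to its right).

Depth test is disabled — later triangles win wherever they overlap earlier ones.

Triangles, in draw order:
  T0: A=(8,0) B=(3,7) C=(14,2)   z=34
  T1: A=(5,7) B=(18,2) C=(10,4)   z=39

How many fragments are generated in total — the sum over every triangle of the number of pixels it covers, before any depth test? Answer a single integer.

T0:
  2·area = 52  (B↔C swapped to make it positive)
  edge (8, 0)→(14, 2): d=(6,2) right/bottom  bias=-1
  edge (14, 2)→(3, 7): d=(-11,5) right/bottom  bias=-1
  edge (3, 7)→(8, 0): d=(5,-7) top-left  bias=+0
    (4,0)@(9, 1): e=[4,36,12] → #
    (5,0)@(11, 1): e=[0,26,26] → ·  [on edge]
    (3,1)@(7, 3): e=[20,24,8] → #
    (5,1)@(11, 3): e=[12,4,36] → #
    (6,1)@(13, 3): e=[8,-6,50] → ·
    (8,1)@(17, 3): e=[0,-26,78] → ·  [on edge]
    (2,2)@(5, 5): e=[36,12,4] → #
    (4,2)@(9, 5): e=[28,-8,32] → ·
    (5,2)@(11, 5): e=[24,-18,46] → ·
    (1,3)@(3, 7): e=[52,0,0] → ·  [on edge]
    (2,3)@(5, 7): e=[48,-10,14] → ·
    (3,3)@(7, 7): e=[44,-20,28] → ·
  covered (6 px):
    · · · · # · · · ·
    · · · # # # · · ·
    · · # # · · · · ·
    · · · · · · · · ·
T1:
  2·area = 14  (B↔C swapped to make it positive)
  edge (5, 7)→(10, 4): d=(5,-3) top-left  bias=+0
  edge (10, 4)→(18, 2): d=(8,-2) top-left  bias=+0
  edge (18, 2)→(5, 7): d=(-13,5) right/bottom  bias=-1
    (7,0)@(15, 1): e=[0,-14,28] → ·  [on edge]
    (7,1)@(15, 3): e=[10,2,2] → #
    (8,1)@(17, 3): e=[16,6,-8] → ·
    (4,2)@(9, 5): e=[2,6,6] → #
    (5,2)@(11, 5): e=[8,10,-4] → ·
    (7,2)@(15, 5): e=[20,18,-24] → ·
    (2,3)@(5, 7): e=[0,14,0] → ·  [on edge]
    (4,3)@(9, 7): e=[12,22,-20] → ·
  covered (2 px):
    · · · · · · · · ·
    · · · · · · · # ·
    · · · · # · · · ·
    · · · · · · · · ·

Final: 8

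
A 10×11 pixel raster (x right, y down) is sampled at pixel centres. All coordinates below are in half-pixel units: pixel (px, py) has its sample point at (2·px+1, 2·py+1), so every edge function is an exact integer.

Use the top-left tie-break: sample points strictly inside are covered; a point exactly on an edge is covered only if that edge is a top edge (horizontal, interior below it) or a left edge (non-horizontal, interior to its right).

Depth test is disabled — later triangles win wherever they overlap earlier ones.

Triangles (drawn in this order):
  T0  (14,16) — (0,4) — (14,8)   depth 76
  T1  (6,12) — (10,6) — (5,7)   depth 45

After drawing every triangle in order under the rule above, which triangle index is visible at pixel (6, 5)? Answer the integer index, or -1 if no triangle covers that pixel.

T0:
  2·area = 112
  edge (14, 16)→(0, 4): d=(-14,-12) top-left  bias=+0
  edge (0, 4)→(14, 8): d=(14,4) right/bottom  bias=-1
  edge (14, 8)→(14, 16): d=(0,8) right/bottom  bias=-1
    (1,2)@(3, 5): e=[22,2,88] → #
    (2,2)@(5, 5): e=[46,-6,72] → ·
    (1,3)@(3, 7): e=[-6,30,88] → ·
    (2,3)@(5, 7): e=[18,22,72] → #
    (3,3)@(7, 7): e=[42,14,56] → #
    (4,3)@(9, 7): e=[66,6,40] → #
    (5,3)@(11, 7): e=[90,-2,24] → ·
    (2,4)@(5, 9): e=[-10,50,72] → ·
    (3,4)@(7, 9): e=[14,42,56] → #
    (5,4)@(11, 9): e=[62,26,24] → #
    (6,4)@(13, 9): e=[86,18,8] → #
    (7,4)@(15, 9): e=[110,10,-8] → ·
  covered (14 px):
    · · · · · · · · · ·
    · · · · · · · · · ·
    · # · · · · · · · ·
    · · # # # · · · · ·
    · · · # # # # · · ·
    · · · · # # # · · ·
    · · · · · # # · · ·
    · · · · · · # · · ·
    · · · · · · · · · ·
    · · · · · · · · · ·
    · · · · · · · · · ·
T1:
  2·area = 26  (B↔C swapped to make it positive)
  edge (6, 12)→(5, 7): d=(-1,-5) top-left  bias=+0
  edge (5, 7)→(10, 6): d=(5,-1) top-left  bias=+0
  edge (10, 6)→(6, 12): d=(-4,6) right/bottom  bias=-1
    (7,2)@(15, 5): e=[52,0,-26] → ·  [on edge]
    (2,3)@(5, 7): e=[0,0,26] → #  [on edge]
    (3,3)@(7, 7): e=[10,2,14] → #
    (4,3)@(9, 7): e=[20,4,2] → #
    (5,3)@(11, 7): e=[30,6,-10] → ·
    (2,4)@(5, 9): e=[-2,10,18] → ·
    (3,4)@(7, 9): e=[8,12,6] → #
    (4,4)@(9, 9): e=[18,14,-6] → ·
    (3,5)@(7, 11): e=[6,22,-2] → ·
    (3,8)@(7, 17): e=[0,52,-26] → ·  [on edge]
  covered (4 px):
    · · · · · · · · · ·
    · · · · · · · · · ·
    · · · · · · · · · ·
    · · # # # · · · · ·
    · · · # · · · · · ·
    · · · · · · · · · ·
    · · · · · · · · · ·
    · · · · · · · · · ·
    · · · · · · · · · ·
    · · · · · · · · · ·
    · · · · · · · · · ·

Z-buffer (winner per pixel, '.' = empty):
  . . . . . . . . . .
  . . . . . . . . . .
  . 0 . . . . . . . .
  . . 1 1 1 . . . . .
  . . . 1 0 0 0 . . .
  . . . . 0 0 0 . . .
  . . . . . 0 0 . . .
  . . . . . . 0 . . .
  . . . . . . . . . .
  . . . . . . . . . .
  . . . . . . . . . .

Answer: 0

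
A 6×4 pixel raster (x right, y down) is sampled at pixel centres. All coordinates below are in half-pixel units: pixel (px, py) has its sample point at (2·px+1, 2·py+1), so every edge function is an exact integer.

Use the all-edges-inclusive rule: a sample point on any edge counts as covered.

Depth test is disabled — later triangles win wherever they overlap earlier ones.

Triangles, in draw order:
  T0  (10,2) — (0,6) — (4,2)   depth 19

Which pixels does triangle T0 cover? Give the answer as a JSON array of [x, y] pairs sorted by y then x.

T0:
  2·area = 24
  edge (10, 2)→(0, 6): d=(-10,4) inclusive
  edge (0, 6)→(4, 2): d=(4,-4) inclusive
  edge (4, 2)→(10, 2): d=(6,0) inclusive
    (2,0)@(5, 1): e=[30,0,-6] → .  [on edge]
    (1,1)@(3, 3): e=[18,0,6] → X  [on edge]
    (2,1)@(5, 3): e=[10,8,6] → X
    (3,1)@(7, 3): e=[2,16,6] → X
    (4,1)@(9, 3): e=[-6,24,6] → .
    (0,2)@(1, 5): e=[6,0,18] → X  [on edge]
    (1,2)@(3, 5): e=[-2,8,18] → .
    (2,2)@(5, 5): e=[-10,16,18] → .
    (3,2)@(7, 5): e=[-18,24,18] → .
    (0,3)@(1, 7): e=[-14,8,30] → .
  covered (4 px):
    . . . . . .
    . X X X . .
    X . . . . .
    . . . . . .

Result: [[1,1],[2,1],[3,1],[0,2]]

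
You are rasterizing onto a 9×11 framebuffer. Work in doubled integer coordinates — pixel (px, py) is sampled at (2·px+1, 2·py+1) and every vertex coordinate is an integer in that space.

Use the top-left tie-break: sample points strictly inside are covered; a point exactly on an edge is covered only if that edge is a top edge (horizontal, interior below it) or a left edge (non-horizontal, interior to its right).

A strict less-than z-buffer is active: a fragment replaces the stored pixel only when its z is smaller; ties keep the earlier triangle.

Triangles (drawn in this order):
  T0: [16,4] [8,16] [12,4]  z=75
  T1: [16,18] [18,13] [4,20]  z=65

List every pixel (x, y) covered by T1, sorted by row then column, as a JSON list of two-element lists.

T0:
  2·area = 48
  edge (16, 4)→(8, 16): d=(-8,12) right/bottom  bias=-1
  edge (8, 16)→(12, 4): d=(4,-12) top-left  bias=+0
  edge (12, 4)→(16, 4): d=(4,0) top-left  bias=+0
    (6,0)@(13, 1): e=[60,0,-12] → .  [on edge]
    (6,2)@(13, 5): e=[28,16,4] → X
    (7,2)@(15, 5): e=[4,40,4] → X
    (8,2)@(17, 5): e=[-20,64,4] → .
    (5,3)@(11, 7): e=[36,0,12] → X  [on edge]
    (7,3)@(15, 7): e=[-12,48,12] → .
    (5,4)@(11, 9): e=[20,8,20] → X
    (6,4)@(13, 9): e=[-4,32,20] → .
    (5,5)@(11, 11): e=[4,16,28] → X
    (6,5)@(13, 11): e=[-20,40,28] → .
    (4,6)@(9, 13): e=[12,0,36] → X  [on edge]
    (5,6)@(11, 13): e=[-12,24,36] → .
    (3,9)@(7, 19): e=[-12,0,60] → .  [on edge]
  covered (7 px):
    . . . . . . . . .
    . . . . . . . . .
    . . . . . . X X .
    . . . . . X X . .
    . . . . . X . . .
    . . . . . X . . .
    . . . . X . . . .
    . . . . . . . . .
    . . . . . . . . .
    . . . . . . . . .
    . . . . . . . . .
T1:
  2·area = 56  (B↔C swapped to make it positive)
  edge (16, 18)→(4, 20): d=(-12,2) right/bottom  bias=-1
  edge (4, 20)→(18, 13): d=(14,-7) top-left  bias=+0
  edge (18, 13)→(16, 18): d=(-2,5) right/bottom  bias=-1
    (7,7)@(15, 15): e=[38,7,11] → X
    (8,7)@(17, 15): e=[34,21,1] → X
    (5,8)@(11, 17): e=[22,7,27] → X
    (6,8)@(13, 17): e=[18,21,17] → X
    (8,8)@(17, 17): e=[10,49,-3] → .
    (3,9)@(7, 19): e=[6,7,43] → X
    (4,9)@(9, 19): e=[2,21,33] → X
    (5,9)@(11, 19): e=[-2,35,23] → .
    (6,9)@(13, 19): e=[-6,49,13] → .
    (7,9)@(15, 19): e=[-10,63,3] → .
    (3,10)@(7, 21): e=[-18,35,39] → .
    (4,10)@(9, 21): e=[-22,49,29] → .
  covered (7 px):
    . . . . . . . . .
    . . . . . . . . .
    . . . . . . . . .
    . . . . . . . . .
    . . . . . . . . .
    . . . . . . . . .
    . . . . . . . . .
    . . . . . . . X X
    . . . . . X X X .
    . . . X X . . . .
    . . . . . . . . .

Final: [[7,7],[8,7],[5,8],[6,8],[7,8],[3,9],[4,9]]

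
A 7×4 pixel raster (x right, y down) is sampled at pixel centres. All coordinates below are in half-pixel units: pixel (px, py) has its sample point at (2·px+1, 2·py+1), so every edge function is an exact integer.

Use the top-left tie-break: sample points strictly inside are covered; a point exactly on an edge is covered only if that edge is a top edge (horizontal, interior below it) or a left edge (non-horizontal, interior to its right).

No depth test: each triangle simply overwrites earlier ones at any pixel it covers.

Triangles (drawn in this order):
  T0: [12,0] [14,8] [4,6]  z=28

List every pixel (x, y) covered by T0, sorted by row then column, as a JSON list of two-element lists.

T0:
  2·area = 76
  edge (12, 0)→(14, 8): d=(2,8) right/bottom  bias=-1
  edge (14, 8)→(4, 6): d=(-10,-2) top-left  bias=+0
  edge (4, 6)→(12, 0): d=(8,-6) top-left  bias=+0
    (5,0)@(11, 1): e=[10,64,2] → X
    (6,0)@(13, 1): e=[-6,68,14] → .
    (4,1)@(9, 3): e=[30,40,6] → X
    (6,1)@(13, 3): e=[-2,48,30] → .
    (3,2)@(7, 5): e=[50,16,10] → X
    (6,2)@(13, 5): e=[2,28,46] → X
    (3,3)@(7, 7): e=[54,-4,26] → .
    (4,3)@(9, 7): e=[38,0,38] → X  [on edge]
  covered (10 px):
    . . . . . X .
    . . . . X X .
    . . . X X X X
    . . . . X X X

Answer: [[5,0],[4,1],[5,1],[3,2],[4,2],[5,2],[6,2],[4,3],[5,3],[6,3]]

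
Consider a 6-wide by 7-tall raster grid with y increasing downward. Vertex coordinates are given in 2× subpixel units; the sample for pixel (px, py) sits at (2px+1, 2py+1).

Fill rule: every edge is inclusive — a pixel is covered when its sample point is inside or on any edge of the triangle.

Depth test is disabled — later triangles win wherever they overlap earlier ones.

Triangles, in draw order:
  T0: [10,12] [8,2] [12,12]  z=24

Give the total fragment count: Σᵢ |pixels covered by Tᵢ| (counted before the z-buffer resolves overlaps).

T0:
  2·area = 20
  edge (10, 12)→(8, 2): d=(-2,-10) inclusive
  edge (8, 2)→(12, 12): d=(4,10) inclusive
  edge (12, 12)→(10, 12): d=(-2,0) inclusive
    (4,2)@(9, 5): e=[4,2,14] → X
    (5,2)@(11, 5): e=[24,-18,14] → .
    (4,3)@(9, 7): e=[0,10,10] → X  [on edge]
    (5,3)@(11, 7): e=[20,-10,10] → .
    (4,4)@(9, 9): e=[-4,18,6] → .
    (5,5)@(11, 11): e=[12,6,2] → X
    (5,6)@(11, 13): e=[8,14,-2] → .
  covered (3 px):
    . . . . . .
    . . . . . .
    . . . . X .
    . . . . X .
    . . . . . .
    . . . . . X
    . . . . . .

Result: 3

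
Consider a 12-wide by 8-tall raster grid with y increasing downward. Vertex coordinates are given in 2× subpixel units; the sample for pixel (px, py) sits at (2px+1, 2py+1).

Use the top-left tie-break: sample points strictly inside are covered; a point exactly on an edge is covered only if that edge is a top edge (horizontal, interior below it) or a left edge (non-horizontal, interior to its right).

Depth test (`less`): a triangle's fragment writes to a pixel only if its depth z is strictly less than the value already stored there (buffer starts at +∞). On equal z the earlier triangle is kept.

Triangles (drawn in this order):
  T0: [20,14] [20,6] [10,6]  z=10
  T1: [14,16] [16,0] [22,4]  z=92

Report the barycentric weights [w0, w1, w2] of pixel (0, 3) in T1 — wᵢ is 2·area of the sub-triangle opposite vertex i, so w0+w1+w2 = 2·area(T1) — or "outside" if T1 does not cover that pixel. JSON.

T0:
  2·area = 80  (B↔C swapped to make it positive)
  edge (20, 14)→(10, 6): d=(-10,-8) top-left  bias=+0
  edge (10, 6)→(20, 6): d=(10,0) top-left  bias=+0
  edge (20, 6)→(20, 14): d=(0,8) right/bottom  bias=-1
    (6,3)@(13, 7): e=[14,10,56] → #
    (7,3)@(15, 7): e=[30,10,40] → #
    (8,3)@(17, 7): e=[46,10,24] → #
    (9,3)@(19, 7): e=[62,10,8] → #
    (10,3)@(21, 7): e=[78,10,-8] → ·
    (6,4)@(13, 9): e=[-6,30,56] → ·
    (7,4)@(15, 9): e=[10,30,40] → #
    (10,4)@(21, 9): e=[58,30,-8] → ·
    (7,5)@(15, 11): e=[-10,50,40] → ·
    (8,5)@(17, 11): e=[6,50,24] → #
    (10,5)@(21, 11): e=[38,50,-8] → ·
    (8,6)@(17, 13): e=[-14,70,24] → ·
  covered (10 px):
    · · · · · · · · · · · ·
    · · · · · · · · · · · ·
    · · · · · · · · · · · ·
    · · · · · · # # # # · ·
    · · · · · · · # # # · ·
    · · · · · · · · # # · ·
    · · · · · · · · · # · ·
    · · · · · · · · · · · ·
T1:
  2·area = 104
  edge (14, 16)→(16, 0): d=(2,-16) top-left  bias=+0
  edge (16, 0)→(22, 4): d=(6,4) right/bottom  bias=-1
  edge (22, 4)→(14, 16): d=(-8,12) right/bottom  bias=-1
    (8,0)@(17, 1): e=[18,2,84] → #
    (9,0)@(19, 1): e=[50,-6,60] → ·
    (8,1)@(17, 3): e=[22,14,68] → #
    (9,1)@(19, 3): e=[54,6,44] → #
    (10,1)@(21, 3): e=[86,-2,20] → ·
    (8,2)@(17, 5): e=[26,26,52] → #
    (10,2)@(21, 5): e=[90,10,4] → #
    (11,2)@(23, 5): e=[122,2,-20] → ·
    (8,3)@(17, 7): e=[30,38,36] → #
    (10,3)@(21, 7): e=[94,22,-12] → ·
    (7,4)@(15, 9): e=[2,58,44] → #
    (9,4)@(19, 9): e=[66,42,-4] → ·
  covered (13 px):
    · · · · · · · · # · · ·
    · · · · · · · · # # · ·
    · · · · · · · · # # # ·
    · · · · · · · · # # · ·
    · · · · · · · # # · · ·
    · · · · · · · # # · · ·
    · · · · · · · # · · · ·
    · · · · · · · · · · · ·

Result: "outside"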